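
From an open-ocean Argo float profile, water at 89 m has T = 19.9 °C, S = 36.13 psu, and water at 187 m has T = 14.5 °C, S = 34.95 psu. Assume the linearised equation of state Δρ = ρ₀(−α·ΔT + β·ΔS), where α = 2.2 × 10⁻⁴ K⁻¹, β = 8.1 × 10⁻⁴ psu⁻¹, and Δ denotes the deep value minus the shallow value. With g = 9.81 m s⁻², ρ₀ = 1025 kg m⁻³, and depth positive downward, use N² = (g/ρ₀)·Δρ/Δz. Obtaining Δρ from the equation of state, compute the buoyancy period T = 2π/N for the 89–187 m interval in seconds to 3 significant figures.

ΔT = -5.4 K, ΔS = -1.18 psu (deep − shallow).
Δρ/ρ₀ = −αΔT + βΔS = 1.188 × 10⁻³ − 9.558 × 10⁻⁴ = 2.322 × 10⁻⁴, so Δρ ≈ 0.2380 kg m⁻³.
N² = (g/ρ₀)·Δρ/Δz = g·(Δρ/ρ₀)/Δz = 9.81 × 2.322 × 10⁻⁴ / 98 = 2.3244 × 10⁻⁵ s⁻².
N = √(2.3244 × 10⁻⁵) = 4.8212 × 10⁻³ rad s⁻¹ → T = 2π/N = 1.3032 × 10³ s ≈ 1.30 × 10³ s.

1.30 × 10³ s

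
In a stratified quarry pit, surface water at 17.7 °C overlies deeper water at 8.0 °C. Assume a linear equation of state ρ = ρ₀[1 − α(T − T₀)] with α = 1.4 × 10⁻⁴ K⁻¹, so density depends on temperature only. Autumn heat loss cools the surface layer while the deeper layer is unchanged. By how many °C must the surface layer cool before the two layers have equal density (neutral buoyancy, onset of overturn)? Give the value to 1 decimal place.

With temperature the only control, equal density requires T_surf′ = T_deep.
T_surf′ = 8.0 °C.
Cooling required: 17.7 − 8.0 = 9.7 °C.

9.7 °C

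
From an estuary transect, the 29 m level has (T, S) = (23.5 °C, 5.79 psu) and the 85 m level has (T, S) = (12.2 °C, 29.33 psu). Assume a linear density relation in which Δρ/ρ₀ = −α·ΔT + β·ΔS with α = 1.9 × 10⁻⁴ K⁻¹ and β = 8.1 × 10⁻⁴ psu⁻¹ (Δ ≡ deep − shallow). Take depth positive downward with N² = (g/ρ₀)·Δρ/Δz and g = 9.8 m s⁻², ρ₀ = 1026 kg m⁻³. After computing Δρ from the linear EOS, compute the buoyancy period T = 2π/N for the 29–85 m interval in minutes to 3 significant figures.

ΔT = -11.3 K, ΔS = +23.54 psu (deep − shallow).
Δρ/ρ₀ = −αΔT + βΔS = 2.147 × 10⁻³ + 0.0190674 = 0.0212144, so Δρ ≈ 21.77 kg m⁻³.
N² = (g/ρ₀)·Δρ/Δz = g·(Δρ/ρ₀)/Δz = 9.8 × 0.0212144 / 56 = 3.7125 × 10⁻³ s⁻².
N = √(3.7125 × 10⁻³) = 0.060930 rad s⁻¹ → T = 2π/N = 103.12 s = 1.7187 min ≈ 1.72 min.

1.72 min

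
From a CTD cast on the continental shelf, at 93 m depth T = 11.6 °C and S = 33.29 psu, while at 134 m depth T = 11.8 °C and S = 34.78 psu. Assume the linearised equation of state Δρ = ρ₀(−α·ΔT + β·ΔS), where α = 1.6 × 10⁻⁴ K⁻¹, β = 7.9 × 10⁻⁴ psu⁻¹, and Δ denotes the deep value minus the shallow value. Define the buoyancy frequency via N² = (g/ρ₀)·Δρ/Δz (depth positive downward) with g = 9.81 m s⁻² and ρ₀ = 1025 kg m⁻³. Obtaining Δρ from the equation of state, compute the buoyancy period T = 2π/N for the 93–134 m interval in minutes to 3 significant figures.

ΔT = +0.2 K, ΔS = +1.49 psu (deep − shallow).
Δρ/ρ₀ = −αΔT + βΔS = -3.20 × 10⁻⁵ + 1.1771 × 10⁻³ = 1.1451 × 10⁻³, so Δρ ≈ 1.174 kg m⁻³.
N² = (g/ρ₀)·Δρ/Δz = g·(Δρ/ρ₀)/Δz = 9.81 × 1.1451 × 10⁻³ / 41 = 2.7399 × 10⁻⁴ s⁻².
N = √(2.7399 × 10⁻⁴) = 0.016553 rad s⁻¹ → T = 2π/N = 379.58 s = 6.3263 min ≈ 6.33 min.

6.33 min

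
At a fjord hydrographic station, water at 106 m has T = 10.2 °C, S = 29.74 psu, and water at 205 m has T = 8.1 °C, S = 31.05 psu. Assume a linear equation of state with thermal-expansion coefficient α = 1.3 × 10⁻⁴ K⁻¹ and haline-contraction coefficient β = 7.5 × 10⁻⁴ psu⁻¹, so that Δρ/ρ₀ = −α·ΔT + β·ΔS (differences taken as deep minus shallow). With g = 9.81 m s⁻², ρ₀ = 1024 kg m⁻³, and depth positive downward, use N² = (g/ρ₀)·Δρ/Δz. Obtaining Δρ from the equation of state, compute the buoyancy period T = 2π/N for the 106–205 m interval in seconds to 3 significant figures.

563 s

ΔT = -2.1 K, ΔS = +1.31 psu (deep − shallow).
Δρ/ρ₀ = −αΔT + βΔS = 2.73 × 10⁻⁴ + 9.825 × 10⁻⁴ = 1.2555 × 10⁻³, so Δρ ≈ 1.286 kg m⁻³.
N² = (g/ρ₀)·Δρ/Δz = g·(Δρ/ρ₀)/Δz = 9.81 × 1.2555 × 10⁻³ / 99 = 1.2441 × 10⁻⁴ s⁻².
N = √(1.2441 × 10⁻⁴) = 0.011154 rad s⁻¹ → T = 2π/N = 563.31 s ≈ 563 s.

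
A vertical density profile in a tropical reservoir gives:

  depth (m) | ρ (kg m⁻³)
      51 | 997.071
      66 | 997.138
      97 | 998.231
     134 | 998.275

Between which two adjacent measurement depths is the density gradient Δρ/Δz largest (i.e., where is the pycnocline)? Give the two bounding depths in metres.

Compute the density gradient over each adjacent pair:
  51–66 m: Δρ/Δz = 0.067/15 = 4.5 × 10⁻³ kg m⁻⁴
  66–97 m: Δρ/Δz = 1.093/31 = 0.035 kg m⁻⁴
  97–134 m: Δρ/Δz = 0.044/37 = 1.2 × 10⁻³ kg m⁻⁴
The largest gradient is in the 66–97 m interval — the pycnocline.

66–97 m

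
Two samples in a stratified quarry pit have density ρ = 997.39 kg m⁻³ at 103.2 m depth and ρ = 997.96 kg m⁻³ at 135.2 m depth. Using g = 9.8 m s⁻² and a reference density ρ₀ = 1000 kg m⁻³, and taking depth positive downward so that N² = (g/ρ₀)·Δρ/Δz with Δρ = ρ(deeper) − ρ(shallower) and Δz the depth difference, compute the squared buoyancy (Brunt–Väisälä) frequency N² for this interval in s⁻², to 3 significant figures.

Δρ = 997.96 − 997.39 = 0.57 kg m⁻³ over Δz = 135.2 − 103.2 = 32 m.
N² = (9.8/1000) × (0.57/32) = 1.7456 × 10⁻⁴ s⁻² ≈ 1.75 × 10⁻⁴ s⁻².
N² > 0, so the interval is statically stable.

1.75 × 10⁻⁴ s⁻²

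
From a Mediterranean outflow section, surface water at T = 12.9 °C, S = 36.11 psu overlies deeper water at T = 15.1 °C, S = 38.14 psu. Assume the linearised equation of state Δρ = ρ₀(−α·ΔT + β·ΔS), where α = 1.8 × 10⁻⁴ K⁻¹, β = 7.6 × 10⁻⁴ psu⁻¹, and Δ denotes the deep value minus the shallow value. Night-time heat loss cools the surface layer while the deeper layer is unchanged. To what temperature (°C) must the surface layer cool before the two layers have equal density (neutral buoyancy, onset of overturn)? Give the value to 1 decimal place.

Neutral buoyancy requires Δρ = 0, i.e. −α(T_deep − T_surf′) + β(S_deep − S_surf) = 0.
T_surf′ = T_deep − (β/α)·ΔS = 15.1 − (7.6 × 10⁻⁴/1.8 × 10⁻⁴)·(+2.03) = 6.529 °C.
Cooling required: 12.9 − (6.529) = 6.371 °C.

6.5 °C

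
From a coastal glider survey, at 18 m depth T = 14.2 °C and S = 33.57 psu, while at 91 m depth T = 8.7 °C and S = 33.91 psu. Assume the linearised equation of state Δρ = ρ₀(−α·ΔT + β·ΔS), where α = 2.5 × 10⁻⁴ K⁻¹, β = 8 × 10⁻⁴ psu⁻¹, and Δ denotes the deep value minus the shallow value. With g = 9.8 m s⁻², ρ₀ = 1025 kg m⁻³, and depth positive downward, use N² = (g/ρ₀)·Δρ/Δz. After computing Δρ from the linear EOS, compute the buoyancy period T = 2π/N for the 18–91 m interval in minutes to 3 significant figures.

7.04 min

ΔT = -5.5 K, ΔS = +0.34 psu (deep − shallow).
Δρ/ρ₀ = −αΔT + βΔS = 1.375 × 10⁻³ + 2.72 × 10⁻⁴ = 1.647 × 10⁻³, so Δρ ≈ 1.688 kg m⁻³.
N² = (g/ρ₀)·Δρ/Δz = g·(Δρ/ρ₀)/Δz = 9.8 × 1.647 × 10⁻³ / 73 = 2.2110 × 10⁻⁴ s⁻².
N = √(2.2110 × 10⁻⁴) = 0.014869 rad s⁻¹ → T = 2π/N = 422.57 s = 7.0428 min ≈ 7.04 min.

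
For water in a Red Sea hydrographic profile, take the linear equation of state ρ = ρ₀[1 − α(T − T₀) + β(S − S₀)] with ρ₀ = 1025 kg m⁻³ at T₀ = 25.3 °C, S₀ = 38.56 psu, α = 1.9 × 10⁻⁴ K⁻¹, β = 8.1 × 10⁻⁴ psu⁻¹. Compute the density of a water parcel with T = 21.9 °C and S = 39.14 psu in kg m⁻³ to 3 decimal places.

T − T₀ = -3.4 K, S − S₀ = +0.58 psu.
Bracket = 1 − α·(-3.4) + β·(+0.58) = 1 + (1.1158 × 10⁻³) = 1.0011158.
ρ = 1025 × 1.0011158 = 1026.144 kg m⁻³.

1026.144 kg m⁻³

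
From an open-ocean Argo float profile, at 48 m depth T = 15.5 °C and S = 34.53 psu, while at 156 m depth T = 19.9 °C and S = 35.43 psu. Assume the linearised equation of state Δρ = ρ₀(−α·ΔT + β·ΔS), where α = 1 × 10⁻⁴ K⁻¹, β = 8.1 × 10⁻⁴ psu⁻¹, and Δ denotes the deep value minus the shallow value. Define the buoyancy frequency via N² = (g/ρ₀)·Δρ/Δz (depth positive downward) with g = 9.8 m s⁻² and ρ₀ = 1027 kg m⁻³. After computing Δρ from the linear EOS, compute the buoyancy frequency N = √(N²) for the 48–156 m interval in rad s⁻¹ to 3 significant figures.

ΔT = +4.4 K, ΔS = +0.90 psu (deep − shallow).
Δρ/ρ₀ = −αΔT + βΔS = -4.40 × 10⁻⁴ + 7.29 × 10⁻⁴ = 2.89 × 10⁻⁴, so Δρ ≈ 0.2968 kg m⁻³.
N² = (g/ρ₀)·Δρ/Δz = g·(Δρ/ρ₀)/Δz = 9.8 × 2.89 × 10⁻⁴ / 108 = 2.6224 × 10⁻⁵ s⁻².
N = √(2.6224 × 10⁻⁵) = 5.1209 × 10⁻³ rad s⁻¹ ≈ 5.12 × 10⁻³ rad s⁻¹.

5.12 × 10⁻³ rad s⁻¹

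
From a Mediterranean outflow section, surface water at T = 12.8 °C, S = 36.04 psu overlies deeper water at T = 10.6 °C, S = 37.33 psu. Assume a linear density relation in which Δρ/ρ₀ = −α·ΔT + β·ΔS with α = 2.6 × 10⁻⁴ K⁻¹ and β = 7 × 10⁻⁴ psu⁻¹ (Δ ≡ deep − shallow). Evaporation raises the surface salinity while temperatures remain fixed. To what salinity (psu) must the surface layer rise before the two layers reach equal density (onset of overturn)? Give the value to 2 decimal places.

Neutral buoyancy requires −α(T_deep − T_surf) + β(S_deep − S_surf′) = 0.
S_surf′ = S_deep − (α/β)·ΔT = 37.33 − (2.6 × 10⁻⁴/7 × 10⁻⁴)·(-2.2) = 38.1471 psu.
Increase required: 38.1471 − 36.04 = 2.1071 psu.

38.15 psu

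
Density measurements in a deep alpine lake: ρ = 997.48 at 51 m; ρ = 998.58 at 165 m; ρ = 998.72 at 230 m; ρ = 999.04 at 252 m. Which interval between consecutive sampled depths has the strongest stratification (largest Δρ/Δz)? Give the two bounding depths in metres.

230–252 m

Compute the density gradient over each adjacent pair:
  51–165 m: Δρ/Δz = 1.10/114 = 9.6 × 10⁻³ kg m⁻⁴
  165–230 m: Δρ/Δz = 0.14/65 = 2.2 × 10⁻³ kg m⁻⁴
  230–252 m: Δρ/Δz = 0.32/22 = 0.015 kg m⁻⁴
The largest gradient is in the 230–252 m interval — the pycnocline.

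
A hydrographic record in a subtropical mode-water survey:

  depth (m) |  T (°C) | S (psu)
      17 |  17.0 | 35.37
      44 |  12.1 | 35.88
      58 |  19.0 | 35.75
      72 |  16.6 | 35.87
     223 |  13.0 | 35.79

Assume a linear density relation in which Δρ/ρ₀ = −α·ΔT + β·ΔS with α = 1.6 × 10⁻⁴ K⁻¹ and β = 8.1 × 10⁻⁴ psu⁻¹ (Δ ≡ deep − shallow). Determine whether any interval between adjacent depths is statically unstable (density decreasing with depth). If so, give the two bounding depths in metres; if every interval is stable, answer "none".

44–58 m

Evaluate Δρ/ρ₀ = −αΔT + βΔS across each adjacent pair:
  17–44 m: −αΔT+βΔS = −(1.6 × 10⁻⁴)(-4.9)+(8.1 × 10⁻⁴)(+0.51) = 1.2 × 10⁻³ → stable
  44–58 m: −αΔT+βΔS = −(1.6 × 10⁻⁴)(+6.9)+(8.1 × 10⁻⁴)(-0.13) = -1.2 × 10⁻³ → UNSTABLE
  58–72 m: −αΔT+βΔS = −(1.6 × 10⁻⁴)(-2.4)+(8.1 × 10⁻⁴)(+0.12) = 4.8 × 10⁻⁴ → stable
  72–223 m: −αΔT+βΔS = −(1.6 × 10⁻⁴)(-3.6)+(8.1 × 10⁻⁴)(-0.08) = 5.1 × 10⁻⁴ → stable
The 44–58 m interval has Δρ < 0: lighter water underlies denser water.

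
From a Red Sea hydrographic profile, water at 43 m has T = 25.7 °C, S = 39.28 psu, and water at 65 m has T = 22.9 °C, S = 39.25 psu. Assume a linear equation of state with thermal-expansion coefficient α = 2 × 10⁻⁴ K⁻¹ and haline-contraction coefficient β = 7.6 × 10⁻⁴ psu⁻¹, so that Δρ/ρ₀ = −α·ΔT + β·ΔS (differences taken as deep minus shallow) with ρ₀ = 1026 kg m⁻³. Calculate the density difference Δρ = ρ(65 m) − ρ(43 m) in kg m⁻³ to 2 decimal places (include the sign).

ΔT = -2.8 K, ΔS = -0.03 psu (deep − shallow).
Δρ/ρ₀ = −(2 × 10⁻⁴)(-2.8) + (7.6 × 10⁻⁴)(-0.03) = 5.372 × 10⁻⁴.
Δρ = 1026 × (5.372 × 10⁻⁴) = +0.55 kg m⁻³.
Positive Δρ: denser below, stable.

+0.55 kg m⁻³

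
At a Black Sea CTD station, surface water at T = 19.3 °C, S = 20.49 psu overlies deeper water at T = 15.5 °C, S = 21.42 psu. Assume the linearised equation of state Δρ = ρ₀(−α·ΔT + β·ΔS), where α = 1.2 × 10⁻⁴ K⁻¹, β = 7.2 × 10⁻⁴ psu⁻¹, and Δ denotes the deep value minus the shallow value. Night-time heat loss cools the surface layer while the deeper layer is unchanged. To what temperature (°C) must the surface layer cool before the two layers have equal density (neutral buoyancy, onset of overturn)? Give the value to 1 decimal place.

9.9 °C

Neutral buoyancy requires Δρ = 0, i.e. −α(T_deep − T_surf′) + β(S_deep − S_surf) = 0.
T_surf′ = T_deep − (β/α)·ΔS = 15.5 − (7.2 × 10⁻⁴/1.2 × 10⁻⁴)·(+0.93) = 9.920 °C.
Cooling required: 19.3 − (9.920) = 9.380 °C.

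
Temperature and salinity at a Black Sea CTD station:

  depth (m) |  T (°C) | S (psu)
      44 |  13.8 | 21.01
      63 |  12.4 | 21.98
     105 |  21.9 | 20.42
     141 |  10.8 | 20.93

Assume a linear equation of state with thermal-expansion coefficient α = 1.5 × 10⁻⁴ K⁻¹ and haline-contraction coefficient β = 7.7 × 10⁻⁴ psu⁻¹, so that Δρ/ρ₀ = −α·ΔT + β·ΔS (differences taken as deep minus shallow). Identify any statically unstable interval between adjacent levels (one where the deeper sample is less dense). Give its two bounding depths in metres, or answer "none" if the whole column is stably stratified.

Evaluate Δρ/ρ₀ = −αΔT + βΔS across each adjacent pair:
  44–63 m: −αΔT+βΔS = −(1.5 × 10⁻⁴)(-1.4)+(7.7 × 10⁻⁴)(+0.97) = 9.6 × 10⁻⁴ → stable
  63–105 m: −αΔT+βΔS = −(1.5 × 10⁻⁴)(+9.5)+(7.7 × 10⁻⁴)(-1.56) = -2.6 × 10⁻³ → UNSTABLE
  105–141 m: −αΔT+βΔS = −(1.5 × 10⁻⁴)(-11.1)+(7.7 × 10⁻⁴)(+0.51) = 2.1 × 10⁻³ → stable
The 63–105 m interval has Δρ < 0: lighter water underlies denser water.

63–105 m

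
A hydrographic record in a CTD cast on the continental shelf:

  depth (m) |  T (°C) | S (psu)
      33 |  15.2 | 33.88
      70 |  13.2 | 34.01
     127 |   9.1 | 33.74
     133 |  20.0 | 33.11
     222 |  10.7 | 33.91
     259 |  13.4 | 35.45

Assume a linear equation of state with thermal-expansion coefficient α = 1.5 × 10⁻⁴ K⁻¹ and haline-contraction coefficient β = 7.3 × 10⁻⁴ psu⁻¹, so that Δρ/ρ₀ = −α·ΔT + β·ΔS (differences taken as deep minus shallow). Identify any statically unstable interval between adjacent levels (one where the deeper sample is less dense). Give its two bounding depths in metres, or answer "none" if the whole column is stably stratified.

Evaluate Δρ/ρ₀ = −αΔT + βΔS across each adjacent pair:
  33–70 m: −αΔT+βΔS = −(1.5 × 10⁻⁴)(-2.0)+(7.3 × 10⁻⁴)(+0.13) = 3.9 × 10⁻⁴ → stable
  70–127 m: −αΔT+βΔS = −(1.5 × 10⁻⁴)(-4.1)+(7.3 × 10⁻⁴)(-0.27) = 4.2 × 10⁻⁴ → stable
  127–133 m: −αΔT+βΔS = −(1.5 × 10⁻⁴)(+10.9)+(7.3 × 10⁻⁴)(-0.63) = -2.1 × 10⁻³ → UNSTABLE
  133–222 m: −αΔT+βΔS = −(1.5 × 10⁻⁴)(-9.3)+(7.3 × 10⁻⁴)(+0.80) = 2.0 × 10⁻³ → stable
  222–259 m: −αΔT+βΔS = −(1.5 × 10⁻⁴)(+2.7)+(7.3 × 10⁻⁴)(+1.54) = 7.2 × 10⁻⁴ → stable
The 127–133 m interval has Δρ < 0: lighter water underlies denser water.

127–133 m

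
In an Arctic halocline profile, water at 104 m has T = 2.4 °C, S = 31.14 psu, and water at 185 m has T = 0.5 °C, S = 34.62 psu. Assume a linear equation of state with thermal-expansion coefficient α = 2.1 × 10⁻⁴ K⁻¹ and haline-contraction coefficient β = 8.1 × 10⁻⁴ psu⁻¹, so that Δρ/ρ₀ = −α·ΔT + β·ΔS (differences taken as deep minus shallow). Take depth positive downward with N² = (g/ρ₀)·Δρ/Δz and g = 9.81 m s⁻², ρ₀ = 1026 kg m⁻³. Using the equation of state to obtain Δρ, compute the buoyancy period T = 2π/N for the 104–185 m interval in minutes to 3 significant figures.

5.30 min

ΔT = -1.9 K, ΔS = +3.48 psu (deep − shallow).
Δρ/ρ₀ = −αΔT + βΔS = 3.99 × 10⁻⁴ + 2.8188 × 10⁻³ = 3.2178 × 10⁻³, so Δρ ≈ 3.301 kg m⁻³.
N² = (g/ρ₀)·Δρ/Δz = g·(Δρ/ρ₀)/Δz = 9.81 × 3.2178 × 10⁻³ / 81 = 3.8971 × 10⁻⁴ s⁻².
N = √(3.8971 × 10⁻⁴) = 0.019741 rad s⁻¹ → T = 2π/N = 318.28 s = 5.3047 min ≈ 5.30 min.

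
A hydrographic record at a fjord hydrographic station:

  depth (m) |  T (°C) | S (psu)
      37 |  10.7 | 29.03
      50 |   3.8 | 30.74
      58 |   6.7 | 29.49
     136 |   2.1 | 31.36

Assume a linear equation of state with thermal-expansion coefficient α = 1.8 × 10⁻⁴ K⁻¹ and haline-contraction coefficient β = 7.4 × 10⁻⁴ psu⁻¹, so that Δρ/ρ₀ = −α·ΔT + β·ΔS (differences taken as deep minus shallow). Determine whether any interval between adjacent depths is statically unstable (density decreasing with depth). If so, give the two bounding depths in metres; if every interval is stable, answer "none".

50–58 m

Evaluate Δρ/ρ₀ = −αΔT + βΔS across each adjacent pair:
  37–50 m: −αΔT+βΔS = −(1.8 × 10⁻⁴)(-6.9)+(7.4 × 10⁻⁴)(+1.71) = 2.5 × 10⁻³ → stable
  50–58 m: −αΔT+βΔS = −(1.8 × 10⁻⁴)(+2.9)+(7.4 × 10⁻⁴)(-1.25) = -1.4 × 10⁻³ → UNSTABLE
  58–136 m: −αΔT+βΔS = −(1.8 × 10⁻⁴)(-4.6)+(7.4 × 10⁻⁴)(+1.87) = 2.2 × 10⁻³ → stable
The 50–58 m interval has Δρ < 0: lighter water underlies denser water.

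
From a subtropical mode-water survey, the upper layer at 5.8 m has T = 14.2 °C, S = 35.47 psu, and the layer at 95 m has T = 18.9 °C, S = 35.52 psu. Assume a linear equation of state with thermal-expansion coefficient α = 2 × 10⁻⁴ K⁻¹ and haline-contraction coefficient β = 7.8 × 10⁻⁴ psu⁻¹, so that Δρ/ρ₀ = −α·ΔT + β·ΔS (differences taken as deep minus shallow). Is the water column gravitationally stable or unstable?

unstable

ΔT = 18.9 − 14.2 = +4.7 K and ΔS = 35.52 − 35.47 = +0.05 psu (deep − shallow).
−αΔT = -9.40 × 10⁻⁴; βΔS = 3.90 × 10⁻⁵; sum Δρ/ρ₀ = -9.01 × 10⁻⁴.
Δρ/ρ₀ < 0, so Δρ < 0: deeper water is lighter → statically unstable; the column would overturn.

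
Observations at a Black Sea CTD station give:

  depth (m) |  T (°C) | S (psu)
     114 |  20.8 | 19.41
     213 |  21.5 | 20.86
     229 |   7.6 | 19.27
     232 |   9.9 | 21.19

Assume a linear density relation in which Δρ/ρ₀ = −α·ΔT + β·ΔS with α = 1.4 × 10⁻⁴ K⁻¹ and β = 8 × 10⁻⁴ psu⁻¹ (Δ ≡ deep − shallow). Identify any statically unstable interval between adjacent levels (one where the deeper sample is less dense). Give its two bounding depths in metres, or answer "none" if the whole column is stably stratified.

none

Evaluate Δρ/ρ₀ = −αΔT + βΔS across each adjacent pair:
  114–213 m: −αΔT+βΔS = −(1.4 × 10⁻⁴)(+0.7)+(8 × 10⁻⁴)(+1.45) = 1.1 × 10⁻³ → stable
  213–229 m: −αΔT+βΔS = −(1.4 × 10⁻⁴)(-13.9)+(8 × 10⁻⁴)(-1.59) = 6.7 × 10⁻⁴ → stable
  229–232 m: −αΔT+βΔS = −(1.4 × 10⁻⁴)(+2.3)+(8 × 10⁻⁴)(+1.92) = 1.2 × 10⁻³ → stable
Every interval has Δρ > 0: the column is stably stratified throughout.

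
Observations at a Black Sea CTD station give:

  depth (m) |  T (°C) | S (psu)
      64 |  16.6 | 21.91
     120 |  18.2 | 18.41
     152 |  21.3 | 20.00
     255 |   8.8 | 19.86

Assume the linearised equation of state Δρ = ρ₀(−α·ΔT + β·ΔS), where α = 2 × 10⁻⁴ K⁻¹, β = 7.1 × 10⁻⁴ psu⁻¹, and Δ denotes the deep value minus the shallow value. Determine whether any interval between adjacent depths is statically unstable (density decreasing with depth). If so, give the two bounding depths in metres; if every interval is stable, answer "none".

64–120 m

Evaluate Δρ/ρ₀ = −αΔT + βΔS across each adjacent pair:
  64–120 m: −αΔT+βΔS = −(2 × 10⁻⁴)(+1.6)+(7.1 × 10⁻⁴)(-3.50) = -2.8 × 10⁻³ → UNSTABLE
  120–152 m: −αΔT+βΔS = −(2 × 10⁻⁴)(+3.1)+(7.1 × 10⁻⁴)(+1.59) = 5.1 × 10⁻⁴ → stable
  152–255 m: −αΔT+βΔS = −(2 × 10⁻⁴)(-12.5)+(7.1 × 10⁻⁴)(-0.14) = 2.4 × 10⁻³ → stable
The 64–120 m interval has Δρ < 0: lighter water underlies denser water.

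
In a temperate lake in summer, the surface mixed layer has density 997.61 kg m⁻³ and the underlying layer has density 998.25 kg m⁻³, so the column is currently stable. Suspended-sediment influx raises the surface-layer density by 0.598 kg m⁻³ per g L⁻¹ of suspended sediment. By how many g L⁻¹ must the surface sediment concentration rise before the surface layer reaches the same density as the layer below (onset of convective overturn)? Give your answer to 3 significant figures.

Density deficit of the surface layer: 998.25 − 997.61 = 0.64 kg m⁻³.
Required change = 0.64 / 0.598 = 1.07 g L⁻¹.

1.07 g L⁻¹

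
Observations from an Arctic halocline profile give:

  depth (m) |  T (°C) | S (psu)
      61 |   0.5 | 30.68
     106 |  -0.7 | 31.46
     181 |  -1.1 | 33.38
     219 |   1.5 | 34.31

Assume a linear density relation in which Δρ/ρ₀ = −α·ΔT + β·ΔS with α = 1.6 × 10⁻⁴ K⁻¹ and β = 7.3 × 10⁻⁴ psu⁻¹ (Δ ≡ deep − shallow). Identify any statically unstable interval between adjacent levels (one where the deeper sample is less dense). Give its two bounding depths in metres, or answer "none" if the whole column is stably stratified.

Evaluate Δρ/ρ₀ = −αΔT + βΔS across each adjacent pair:
  61–106 m: −αΔT+βΔS = −(1.6 × 10⁻⁴)(-1.2)+(7.3 × 10⁻⁴)(+0.78) = 7.6 × 10⁻⁴ → stable
  106–181 m: −αΔT+βΔS = −(1.6 × 10⁻⁴)(-0.4)+(7.3 × 10⁻⁴)(+1.92) = 1.5 × 10⁻³ → stable
  181–219 m: −αΔT+βΔS = −(1.6 × 10⁻⁴)(+2.6)+(7.3 × 10⁻⁴)(+0.93) = 2.6 × 10⁻⁴ → stable
Every interval has Δρ > 0: the column is stably stratified throughout.

none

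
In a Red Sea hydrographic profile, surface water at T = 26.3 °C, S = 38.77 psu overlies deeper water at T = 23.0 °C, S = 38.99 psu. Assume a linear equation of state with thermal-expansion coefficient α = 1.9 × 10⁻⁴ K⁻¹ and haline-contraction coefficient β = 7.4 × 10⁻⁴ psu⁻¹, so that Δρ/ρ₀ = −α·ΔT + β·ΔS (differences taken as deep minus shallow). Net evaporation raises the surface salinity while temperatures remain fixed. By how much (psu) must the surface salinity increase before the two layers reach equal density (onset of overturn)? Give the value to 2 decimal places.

1.07 psu

Neutral buoyancy requires −α(T_deep − T_surf) + β(S_deep − S_surf′) = 0.
S_surf′ = S_deep − (α/β)·ΔT = 38.99 − (1.9 × 10⁻⁴/7.4 × 10⁻⁴)·(-3.3) = 39.8373 psu.
Increase required: 39.8373 − 38.77 = 1.0673 psu.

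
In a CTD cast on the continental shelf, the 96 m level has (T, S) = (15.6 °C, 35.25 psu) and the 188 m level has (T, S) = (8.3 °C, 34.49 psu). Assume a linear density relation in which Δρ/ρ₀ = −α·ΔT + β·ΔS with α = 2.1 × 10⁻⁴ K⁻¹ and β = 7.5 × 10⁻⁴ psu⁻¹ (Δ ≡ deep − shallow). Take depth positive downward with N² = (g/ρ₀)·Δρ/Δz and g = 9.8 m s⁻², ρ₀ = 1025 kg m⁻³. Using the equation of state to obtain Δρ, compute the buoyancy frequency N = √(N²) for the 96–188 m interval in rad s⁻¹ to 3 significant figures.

0.0101 rad s⁻¹

ΔT = -7.3 K, ΔS = -0.76 psu (deep − shallow).
Δρ/ρ₀ = −αΔT + βΔS = 1.533 × 10⁻³ − 5.70 × 10⁻⁴ = 9.63 × 10⁻⁴, so Δρ ≈ 0.9871 kg m⁻³.
N² = (g/ρ₀)·Δρ/Δz = g·(Δρ/ρ₀)/Δz = 9.8 × 9.63 × 10⁻⁴ / 92 = 1.0258 × 10⁻⁴ s⁻².
N = √(1.0258 × 10⁻⁴) = 0.010128 rad s⁻¹ ≈ 0.0101 rad s⁻¹.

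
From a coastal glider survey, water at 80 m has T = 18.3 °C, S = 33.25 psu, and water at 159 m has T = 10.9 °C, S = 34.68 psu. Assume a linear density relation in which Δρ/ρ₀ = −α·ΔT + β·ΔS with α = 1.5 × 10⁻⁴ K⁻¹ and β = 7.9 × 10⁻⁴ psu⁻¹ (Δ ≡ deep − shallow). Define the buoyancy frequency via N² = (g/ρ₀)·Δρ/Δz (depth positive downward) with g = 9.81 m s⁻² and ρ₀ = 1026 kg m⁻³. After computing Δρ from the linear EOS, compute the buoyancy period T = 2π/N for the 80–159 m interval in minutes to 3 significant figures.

ΔT = -7.4 K, ΔS = +1.43 psu (deep − shallow).
Δρ/ρ₀ = −αΔT + βΔS = 1.11 × 10⁻³ + 1.1297 × 10⁻³ = 2.2397 × 10⁻³, so Δρ ≈ 2.298 kg m⁻³.
N² = (g/ρ₀)·Δρ/Δz = g·(Δρ/ρ₀)/Δz = 9.81 × 2.2397 × 10⁻³ / 79 = 2.7812 × 10⁻⁴ s⁻².
N = √(2.7812 × 10⁻⁴) = 0.016677 rad s⁻¹ → T = 2π/N = 376.76 s = 6.2793 min ≈ 6.28 min.

6.28 min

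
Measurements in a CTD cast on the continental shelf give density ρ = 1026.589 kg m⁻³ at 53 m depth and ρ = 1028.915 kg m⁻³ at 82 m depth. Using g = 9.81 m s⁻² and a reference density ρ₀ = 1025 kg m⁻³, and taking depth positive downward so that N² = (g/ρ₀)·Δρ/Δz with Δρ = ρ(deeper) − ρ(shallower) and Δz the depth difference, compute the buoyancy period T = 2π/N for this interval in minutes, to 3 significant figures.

3.78 min

Δρ = 1028.915 − 1026.589 = 2.326 kg m⁻³ over Δz = 82 − 53 = 29 m.
N² = (9.81/1025) × (2.326/29) = 7.6764 × 10⁻⁴ s⁻².
N = √(7.6764 × 10⁻⁴) = 0.027706 rad s⁻¹, so T = 2π/N = 226.78 s = 3.7797 min ≈ 3.78 min.
Since Δρ > 0 the layer is stably stratified.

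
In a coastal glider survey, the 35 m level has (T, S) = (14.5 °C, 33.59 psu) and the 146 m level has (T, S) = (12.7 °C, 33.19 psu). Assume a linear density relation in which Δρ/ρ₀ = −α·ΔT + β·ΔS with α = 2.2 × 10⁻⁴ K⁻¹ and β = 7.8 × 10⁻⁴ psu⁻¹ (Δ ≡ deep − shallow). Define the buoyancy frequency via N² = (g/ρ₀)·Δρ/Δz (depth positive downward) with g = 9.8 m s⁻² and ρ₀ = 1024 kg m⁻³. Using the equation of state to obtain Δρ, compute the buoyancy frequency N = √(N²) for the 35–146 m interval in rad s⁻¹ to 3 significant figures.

ΔT = -1.8 K, ΔS = -0.40 psu (deep − shallow).
Δρ/ρ₀ = −αΔT + βΔS = 3.96 × 10⁻⁴ − 3.12 × 10⁻⁴ = 8.40 × 10⁻⁵, so Δρ ≈ 0.08602 kg m⁻³.
N² = (g/ρ₀)·Δρ/Δz = g·(Δρ/ρ₀)/Δz = 9.8 × 8.40 × 10⁻⁵ / 111 = 7.4162 × 10⁻⁶ s⁻².
N = √(7.4162 × 10⁻⁶) = 2.7233 × 10⁻³ rad s⁻¹ ≈ 2.72 × 10⁻³ rad s⁻¹.

2.72 × 10⁻³ rad s⁻¹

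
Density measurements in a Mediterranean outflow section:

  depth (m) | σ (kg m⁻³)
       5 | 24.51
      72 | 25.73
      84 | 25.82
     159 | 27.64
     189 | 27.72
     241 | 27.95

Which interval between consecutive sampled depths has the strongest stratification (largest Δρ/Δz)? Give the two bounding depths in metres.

84–159 m

Compute the density gradient over each adjacent pair:
  5–72 m: Δρ/Δz = 1.22/67 = 0.018 kg m⁻⁴
  72–84 m: Δρ/Δz = 0.09/12 = 7.5 × 10⁻³ kg m⁻⁴
  84–159 m: Δρ/Δz = 1.82/75 = 0.024 kg m⁻⁴
  159–189 m: Δρ/Δz = 0.08/30 = 2.7 × 10⁻³ kg m⁻⁴
  189–241 m: Δρ/Δz = 0.23/52 = 4.4 × 10⁻³ kg m⁻⁴
The largest gradient is in the 84–159 m interval — the pycnocline.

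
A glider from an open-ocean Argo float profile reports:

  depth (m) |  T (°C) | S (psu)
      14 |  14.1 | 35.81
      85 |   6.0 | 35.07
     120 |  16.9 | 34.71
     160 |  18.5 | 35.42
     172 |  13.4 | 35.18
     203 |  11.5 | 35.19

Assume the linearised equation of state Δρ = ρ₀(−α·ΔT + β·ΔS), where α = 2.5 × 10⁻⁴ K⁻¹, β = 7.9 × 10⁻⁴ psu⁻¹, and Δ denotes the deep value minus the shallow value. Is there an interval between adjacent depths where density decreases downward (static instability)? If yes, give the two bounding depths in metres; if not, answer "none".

Evaluate Δρ/ρ₀ = −αΔT + βΔS across each adjacent pair:
  14–85 m: −αΔT+βΔS = −(2.5 × 10⁻⁴)(-8.1)+(7.9 × 10⁻⁴)(-0.74) = 1.4 × 10⁻³ → stable
  85–120 m: −αΔT+βΔS = −(2.5 × 10⁻⁴)(+10.9)+(7.9 × 10⁻⁴)(-0.36) = -3.0 × 10⁻³ → UNSTABLE
  120–160 m: −αΔT+βΔS = −(2.5 × 10⁻⁴)(+1.6)+(7.9 × 10⁻⁴)(+0.71) = 1.6 × 10⁻⁴ → stable
  160–172 m: −αΔT+βΔS = −(2.5 × 10⁻⁴)(-5.1)+(7.9 × 10⁻⁴)(-0.24) = 1.1 × 10⁻³ → stable
  172–203 m: −αΔT+βΔS = −(2.5 × 10⁻⁴)(-1.9)+(7.9 × 10⁻⁴)(+0.01) = 4.8 × 10⁻⁴ → stable
The 85–120 m interval has Δρ < 0: lighter water underlies denser water.

85–120 m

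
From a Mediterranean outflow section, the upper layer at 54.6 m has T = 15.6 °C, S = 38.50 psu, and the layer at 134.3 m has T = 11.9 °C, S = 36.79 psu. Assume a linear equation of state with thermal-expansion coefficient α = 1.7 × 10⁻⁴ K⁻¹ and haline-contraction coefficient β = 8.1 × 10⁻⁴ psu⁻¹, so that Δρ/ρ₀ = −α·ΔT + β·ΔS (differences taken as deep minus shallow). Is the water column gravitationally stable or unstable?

ΔT = 11.9 − 15.6 = -3.7 K and ΔS = 36.79 − 38.50 = -1.71 psu (deep − shallow).
−αΔT = 6.29 × 10⁻⁴; βΔS = -1.3851 × 10⁻³; sum Δρ/ρ₀ = -7.561 × 10⁻⁴.
Δρ/ρ₀ < 0, so Δρ < 0: deeper water is lighter → statically unstable; the column would overturn.

unstable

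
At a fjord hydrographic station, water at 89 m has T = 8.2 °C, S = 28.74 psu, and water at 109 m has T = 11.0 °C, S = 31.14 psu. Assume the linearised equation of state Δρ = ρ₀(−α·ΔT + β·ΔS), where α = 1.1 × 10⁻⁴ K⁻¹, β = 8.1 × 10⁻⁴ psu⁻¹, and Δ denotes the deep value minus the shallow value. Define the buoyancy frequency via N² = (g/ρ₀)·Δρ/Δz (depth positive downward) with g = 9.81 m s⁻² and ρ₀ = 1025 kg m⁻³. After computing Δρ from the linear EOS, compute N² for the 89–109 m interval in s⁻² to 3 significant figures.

8.02 × 10⁻⁴ s⁻²

ΔT = +2.8 K, ΔS = +2.40 psu (deep − shallow).
Δρ/ρ₀ = −αΔT + βΔS = -3.08 × 10⁻⁴ + 1.944 × 10⁻³ = 1.636 × 10⁻³, so Δρ ≈ 1.677 kg m⁻³.
N² = (g/ρ₀)·Δρ/Δz = g·(Δρ/ρ₀)/Δz = 9.81 × 1.636 × 10⁻³ / 20 = 8.0246 × 10⁻⁴ s⁻² ≈ 8.02 × 10⁻⁴ s⁻².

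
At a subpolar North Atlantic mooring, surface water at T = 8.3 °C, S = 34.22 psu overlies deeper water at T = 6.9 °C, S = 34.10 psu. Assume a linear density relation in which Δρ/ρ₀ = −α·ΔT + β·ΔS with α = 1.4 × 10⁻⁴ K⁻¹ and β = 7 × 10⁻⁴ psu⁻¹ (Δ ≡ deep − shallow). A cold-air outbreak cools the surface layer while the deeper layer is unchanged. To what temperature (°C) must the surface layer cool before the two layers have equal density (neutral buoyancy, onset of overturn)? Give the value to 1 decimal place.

Neutral buoyancy requires Δρ = 0, i.e. −α(T_deep − T_surf′) + β(S_deep − S_surf) = 0.
T_surf′ = T_deep − (β/α)·ΔS = 6.9 − (7 × 10⁻⁴/1.4 × 10⁻⁴)·(-0.12) = 7.500 °C.
Cooling required: 8.3 − (7.500) = 0.800 °C.

7.5 °C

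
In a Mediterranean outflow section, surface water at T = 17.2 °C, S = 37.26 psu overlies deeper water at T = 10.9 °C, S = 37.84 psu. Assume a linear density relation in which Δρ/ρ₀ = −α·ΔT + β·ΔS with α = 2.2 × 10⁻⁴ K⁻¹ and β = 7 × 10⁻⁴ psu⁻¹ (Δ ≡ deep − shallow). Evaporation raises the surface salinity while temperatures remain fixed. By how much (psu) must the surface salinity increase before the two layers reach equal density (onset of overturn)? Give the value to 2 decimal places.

2.56 psu

Neutral buoyancy requires −α(T_deep − T_surf) + β(S_deep − S_surf′) = 0.
S_surf′ = S_deep − (α/β)·ΔT = 37.84 − (2.2 × 10⁻⁴/7 × 10⁻⁴)·(-6.3) = 39.8200 psu.
Increase required: 39.8200 − 37.26 = 2.5600 psu.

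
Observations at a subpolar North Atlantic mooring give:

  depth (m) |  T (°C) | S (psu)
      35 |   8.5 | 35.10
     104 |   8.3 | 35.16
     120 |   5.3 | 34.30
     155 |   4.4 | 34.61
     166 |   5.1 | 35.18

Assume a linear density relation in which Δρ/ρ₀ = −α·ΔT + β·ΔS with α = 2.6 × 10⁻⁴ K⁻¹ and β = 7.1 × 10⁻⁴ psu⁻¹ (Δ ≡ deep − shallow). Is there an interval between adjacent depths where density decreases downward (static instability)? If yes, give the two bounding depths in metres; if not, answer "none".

none

Evaluate Δρ/ρ₀ = −αΔT + βΔS across each adjacent pair:
  35–104 m: −αΔT+βΔS = −(2.6 × 10⁻⁴)(-0.2)+(7.1 × 10⁻⁴)(+0.06) = 9.5 × 10⁻⁵ → stable
  104–120 m: −αΔT+βΔS = −(2.6 × 10⁻⁴)(-3.0)+(7.1 × 10⁻⁴)(-0.86) = 1.7 × 10⁻⁴ → stable
  120–155 m: −αΔT+βΔS = −(2.6 × 10⁻⁴)(-0.9)+(7.1 × 10⁻⁴)(+0.31) = 4.5 × 10⁻⁴ → stable
  155–166 m: −αΔT+βΔS = −(2.6 × 10⁻⁴)(+0.7)+(7.1 × 10⁻⁴)(+0.57) = 2.2 × 10⁻⁴ → stable
Every interval has Δρ > 0: the column is stably stratified throughout.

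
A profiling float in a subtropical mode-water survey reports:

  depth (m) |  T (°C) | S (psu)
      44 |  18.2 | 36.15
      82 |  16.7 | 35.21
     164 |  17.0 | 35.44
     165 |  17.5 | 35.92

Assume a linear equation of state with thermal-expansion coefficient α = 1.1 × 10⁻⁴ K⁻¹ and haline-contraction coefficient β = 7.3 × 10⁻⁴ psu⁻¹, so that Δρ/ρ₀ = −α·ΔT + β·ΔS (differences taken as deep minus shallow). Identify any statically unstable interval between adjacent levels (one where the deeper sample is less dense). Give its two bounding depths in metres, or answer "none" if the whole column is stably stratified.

44–82 m

Evaluate Δρ/ρ₀ = −αΔT + βΔS across each adjacent pair:
  44–82 m: −αΔT+βΔS = −(1.1 × 10⁻⁴)(-1.5)+(7.3 × 10⁻⁴)(-0.94) = -5.2 × 10⁻⁴ → UNSTABLE
  82–164 m: −αΔT+βΔS = −(1.1 × 10⁻⁴)(+0.3)+(7.3 × 10⁻⁴)(+0.23) = 1.3 × 10⁻⁴ → stable
  164–165 m: −αΔT+βΔS = −(1.1 × 10⁻⁴)(+0.5)+(7.3 × 10⁻⁴)(+0.48) = 3.0 × 10⁻⁴ → stable
The 44–82 m interval has Δρ < 0: lighter water underlies denser water.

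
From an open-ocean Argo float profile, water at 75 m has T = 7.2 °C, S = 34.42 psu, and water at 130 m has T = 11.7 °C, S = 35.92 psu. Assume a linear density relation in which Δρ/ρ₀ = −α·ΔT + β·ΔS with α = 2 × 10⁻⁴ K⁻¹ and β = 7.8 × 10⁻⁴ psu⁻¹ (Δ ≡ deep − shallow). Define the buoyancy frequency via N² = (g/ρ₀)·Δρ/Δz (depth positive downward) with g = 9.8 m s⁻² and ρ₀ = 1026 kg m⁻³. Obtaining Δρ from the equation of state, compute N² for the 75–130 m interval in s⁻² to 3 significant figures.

ΔT = +4.5 K, ΔS = +1.50 psu (deep − shallow).
Δρ/ρ₀ = −αΔT + βΔS = -9.00 × 10⁻⁴ + 1.17 × 10⁻³ = 2.70 × 10⁻⁴, so Δρ ≈ 0.2770 kg m⁻³.
N² = (g/ρ₀)·Δρ/Δz = g·(Δρ/ρ₀)/Δz = 9.8 × 2.70 × 10⁻⁴ / 55 = 4.8109 × 10⁻⁵ s⁻² ≈ 4.81 × 10⁻⁵ s⁻².

4.81 × 10⁻⁵ s⁻²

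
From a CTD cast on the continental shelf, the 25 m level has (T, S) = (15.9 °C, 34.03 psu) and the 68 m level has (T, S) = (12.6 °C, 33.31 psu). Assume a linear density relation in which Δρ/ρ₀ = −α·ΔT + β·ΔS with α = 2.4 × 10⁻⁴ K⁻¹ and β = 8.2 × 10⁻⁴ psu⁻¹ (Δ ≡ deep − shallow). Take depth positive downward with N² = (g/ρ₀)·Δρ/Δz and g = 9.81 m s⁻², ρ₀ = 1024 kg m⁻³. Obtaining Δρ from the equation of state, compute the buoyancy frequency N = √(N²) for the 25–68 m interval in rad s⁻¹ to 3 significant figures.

6.78 × 10⁻³ rad s⁻¹

ΔT = -3.3 K, ΔS = -0.72 psu (deep − shallow).
Δρ/ρ₀ = −αΔT + βΔS = 7.92 × 10⁻⁴ − 5.904 × 10⁻⁴ = 2.016 × 10⁻⁴, so Δρ ≈ 0.2064 kg m⁻³.
N² = (g/ρ₀)·Δρ/Δz = g·(Δρ/ρ₀)/Δz = 9.81 × 2.016 × 10⁻⁴ / 43 = 4.5993 × 10⁻⁵ s⁻².
N = √(4.5993 × 10⁻⁵) = 6.7818 × 10⁻³ rad s⁻¹ ≈ 6.78 × 10⁻³ rad s⁻¹.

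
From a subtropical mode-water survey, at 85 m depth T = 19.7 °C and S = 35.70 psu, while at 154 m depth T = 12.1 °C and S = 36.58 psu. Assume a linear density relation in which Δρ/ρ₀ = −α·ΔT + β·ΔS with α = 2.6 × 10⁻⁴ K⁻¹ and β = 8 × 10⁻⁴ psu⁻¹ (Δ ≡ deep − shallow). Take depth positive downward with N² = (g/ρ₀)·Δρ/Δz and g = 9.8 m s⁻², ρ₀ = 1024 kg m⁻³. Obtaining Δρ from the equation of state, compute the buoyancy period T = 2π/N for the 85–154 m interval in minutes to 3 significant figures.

ΔT = -7.6 K, ΔS = +0.88 psu (deep − shallow).
Δρ/ρ₀ = −αΔT + βΔS = 1.976 × 10⁻³ + 7.04 × 10⁻⁴ = 2.68 × 10⁻³, so Δρ ≈ 2.744 kg m⁻³.
N² = (g/ρ₀)·Δρ/Δz = g·(Δρ/ρ₀)/Δz = 9.8 × 2.68 × 10⁻³ / 69 = 3.8064 × 10⁻⁴ s⁻².
N = √(3.8064 × 10⁻⁴) = 0.019510 rad s⁻¹ → T = 2π/N = 322.05 s = 5.3675 min ≈ 5.37 min.

5.37 min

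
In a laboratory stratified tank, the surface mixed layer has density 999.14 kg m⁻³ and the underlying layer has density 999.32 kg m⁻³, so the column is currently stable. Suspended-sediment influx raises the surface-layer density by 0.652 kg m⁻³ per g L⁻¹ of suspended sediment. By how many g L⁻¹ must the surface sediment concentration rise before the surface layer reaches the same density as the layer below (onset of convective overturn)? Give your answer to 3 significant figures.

Density deficit of the surface layer: 999.32 − 999.14 = 0.18 kg m⁻³.
Required change = 0.18 / 0.652 = 0.276 g L⁻¹.

0.276 g L⁻¹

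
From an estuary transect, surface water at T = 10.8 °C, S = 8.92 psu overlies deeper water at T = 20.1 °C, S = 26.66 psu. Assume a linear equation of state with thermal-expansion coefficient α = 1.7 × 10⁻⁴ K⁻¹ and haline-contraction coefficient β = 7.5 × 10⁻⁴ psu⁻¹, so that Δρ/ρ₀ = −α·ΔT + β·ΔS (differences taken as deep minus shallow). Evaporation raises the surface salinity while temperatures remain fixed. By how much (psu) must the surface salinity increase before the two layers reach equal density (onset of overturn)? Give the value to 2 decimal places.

Neutral buoyancy requires −α(T_deep − T_surf) + β(S_deep − S_surf′) = 0.
S_surf′ = S_deep − (α/β)·ΔT = 26.66 − (1.7 × 10⁻⁴/7.5 × 10⁻⁴)·(+9.3) = 24.5520 psu.
Increase required: 24.5520 − 8.92 = 15.6320 psu.

15.63 psu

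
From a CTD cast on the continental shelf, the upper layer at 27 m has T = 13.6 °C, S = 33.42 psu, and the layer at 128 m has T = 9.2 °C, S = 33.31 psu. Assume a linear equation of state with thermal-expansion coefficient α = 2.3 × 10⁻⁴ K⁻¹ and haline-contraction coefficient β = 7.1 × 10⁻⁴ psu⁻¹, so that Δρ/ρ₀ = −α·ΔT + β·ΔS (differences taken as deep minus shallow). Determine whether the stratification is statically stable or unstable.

stable

ΔT = 9.2 − 13.6 = -4.4 K and ΔS = 33.31 − 33.42 = -0.11 psu (deep − shallow).
−αΔT = 1.012 × 10⁻³; βΔS = -7.81 × 10⁻⁵; sum Δρ/ρ₀ = 9.339 × 10⁻⁴.
Δρ/ρ₀ > 0, so Δρ > 0: deeper water is denser → statically stable.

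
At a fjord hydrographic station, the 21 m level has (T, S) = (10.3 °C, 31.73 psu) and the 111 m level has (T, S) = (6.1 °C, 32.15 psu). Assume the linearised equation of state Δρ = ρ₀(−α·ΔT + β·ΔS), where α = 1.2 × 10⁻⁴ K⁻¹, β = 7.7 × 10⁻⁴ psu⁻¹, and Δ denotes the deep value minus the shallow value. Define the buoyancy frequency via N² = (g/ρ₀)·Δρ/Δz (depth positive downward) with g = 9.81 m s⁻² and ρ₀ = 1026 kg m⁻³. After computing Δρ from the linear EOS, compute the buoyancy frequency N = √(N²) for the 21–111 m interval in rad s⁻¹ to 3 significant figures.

9.50 × 10⁻³ rad s⁻¹

ΔT = -4.2 K, ΔS = +0.42 psu (deep − shallow).
Δρ/ρ₀ = −αΔT + βΔS = 5.04 × 10⁻⁴ + 3.234 × 10⁻⁴ = 8.274 × 10⁻⁴, so Δρ ≈ 0.8489 kg m⁻³.
N² = (g/ρ₀)·Δρ/Δz = g·(Δρ/ρ₀)/Δz = 9.81 × 8.274 × 10⁻⁴ / 90 = 9.0187 × 10⁻⁵ s⁻².
N = √(9.0187 × 10⁻⁵) = 9.4967 × 10⁻³ rad s⁻¹ ≈ 9.50 × 10⁻³ rad s⁻¹.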